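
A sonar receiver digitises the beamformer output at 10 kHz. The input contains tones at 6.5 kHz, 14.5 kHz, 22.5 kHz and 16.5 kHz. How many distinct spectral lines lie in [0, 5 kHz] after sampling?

fs/2 = 5 kHz.
6.5 kHz > fs/2 = 5 kHz, folds to fs − 6.5 kHz = 3.5 kHz.
14.5 kHz mod fs = 4.5 kHz.
4.5 kHz ≤ fs/2 = 5 kHz, appears at 4.5 kHz.
22.5 kHz mod fs = 2.5 kHz.
2.5 kHz ≤ fs/2 = 5 kHz, appears at 2.5 kHz.
16.5 kHz mod fs = 6.5 kHz.
6.5 kHz > fs/2 = 5 kHz, folds to fs − 6.5 kHz = 3.5 kHz.
Distinct values: {2.5 kHz, 3.5 kHz, 4.5 kHz} → 3.

3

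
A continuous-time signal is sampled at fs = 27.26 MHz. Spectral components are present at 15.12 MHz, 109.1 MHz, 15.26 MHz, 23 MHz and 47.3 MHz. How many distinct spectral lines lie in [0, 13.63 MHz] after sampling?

5

fs/2 = 13.63 MHz.
15.12 MHz > fs/2 = 13.63 MHz, folds to fs − 15.12 MHz = 12.14 MHz.
109.1 MHz mod fs = 0.06 MHz.
0.06 MHz ≤ fs/2 = 13.63 MHz, appears at 0.06 MHz.
15.26 MHz > fs/2 = 13.63 MHz, folds to fs − 15.26 MHz = 12 MHz.
23 MHz > fs/2 = 13.63 MHz, folds to fs − 23 MHz = 4.26 MHz.
47.3 MHz mod fs = 20.04 MHz.
20.04 MHz > fs/2 = 13.63 MHz, folds to fs − 20.04 MHz = 7.22 MHz.
Distinct values: {0.06 MHz, 4.26 MHz, 7.22 MHz, 12 MHz, 12.14 MHz} → 5.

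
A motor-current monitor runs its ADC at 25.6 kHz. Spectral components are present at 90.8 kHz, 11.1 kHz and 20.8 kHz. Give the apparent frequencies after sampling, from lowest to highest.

fs/2 = 12.8 kHz.
90.8 kHz mod fs = 14 kHz.
14 kHz > fs/2 = 12.8 kHz, folds to fs − 14 kHz = 11.6 kHz.
11.1 kHz ≤ fs/2 = 12.8 kHz, passes unchanged.
20.8 kHz > fs/2 = 12.8 kHz, folds to fs − 20.8 kHz = 4.8 kHz.
Distinct values: {4.8 kHz, 11.1 kHz, 11.6 kHz}.

4.8 kHz, 11.1 kHz, 11.6 kHz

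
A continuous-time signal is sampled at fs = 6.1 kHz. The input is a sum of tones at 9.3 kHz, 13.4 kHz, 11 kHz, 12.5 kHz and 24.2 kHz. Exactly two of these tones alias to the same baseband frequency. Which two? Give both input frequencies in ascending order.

11 kHz, 13.4 kHz

fs/2 = 3.05 kHz.
9.3 kHz mod fs = 3.2 kHz.
3.2 kHz > fs/2 = 3.05 kHz, folds to fs − 3.2 kHz = 2.9 kHz.
13.4 kHz mod fs = 1.2 kHz.
1.2 kHz ≤ fs/2 = 3.05 kHz, appears at 1.2 kHz.
11 kHz mod fs = 4.9 kHz.
4.9 kHz > fs/2 = 3.05 kHz, folds to fs − 4.9 kHz = 1.2 kHz.
12.5 kHz mod fs = 0.3 kHz.
0.3 kHz ≤ fs/2 = 3.05 kHz, appears at 0.3 kHz.
24.2 kHz mod fs = 5.9 kHz.
5.9 kHz > fs/2 = 3.05 kHz, folds to fs − 5.9 kHz = 0.2 kHz.
11 kHz and 13.4 kHz both map to 1.2 kHz.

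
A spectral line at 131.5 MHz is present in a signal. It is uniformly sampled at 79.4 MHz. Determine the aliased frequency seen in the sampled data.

27.3 MHz

131.5 MHz mod fs = 52.1 MHz.
52.1 MHz > fs/2 = 39.7 MHz, folds to fs − 52.1 MHz = 27.3 MHz.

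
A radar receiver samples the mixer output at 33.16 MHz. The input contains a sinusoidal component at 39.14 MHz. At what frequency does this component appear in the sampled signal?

39.14 MHz mod fs = 5.98 MHz.
5.98 MHz ≤ fs/2 = 16.58 MHz, appears at 5.98 MHz.

5.98 MHz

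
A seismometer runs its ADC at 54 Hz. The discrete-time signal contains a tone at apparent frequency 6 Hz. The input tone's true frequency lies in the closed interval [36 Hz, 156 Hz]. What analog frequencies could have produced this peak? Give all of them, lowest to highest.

48 Hz, 60 Hz, 102 Hz, 114 Hz, 156 Hz

Frequencies that alias to 6 Hz are k·fs ± 6 Hz for integer k ≥ 0.
k=0: 6 Hz.
k=1: 48 Hz, 60 Hz.
k=2: 102 Hz, 114 Hz.
k=3: 156 Hz, 168 Hz.
k=4: 210 Hz, 222 Hz.
Within [36 Hz, 156 Hz]: 48 Hz, 60 Hz, 102 Hz, 114 Hz, 156 Hz.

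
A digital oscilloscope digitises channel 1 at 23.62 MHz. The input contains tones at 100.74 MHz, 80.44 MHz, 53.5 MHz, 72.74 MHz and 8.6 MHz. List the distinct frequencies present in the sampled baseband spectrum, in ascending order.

1.88 MHz, 6.26 MHz, 8.6 MHz, 9.58 MHz

fs/2 = 11.81 MHz.
100.74 MHz mod fs = 6.26 MHz.
6.26 MHz ≤ fs/2 = 11.81 MHz, appears at 6.26 MHz.
80.44 MHz mod fs = 9.58 MHz.
9.58 MHz ≤ fs/2 = 11.81 MHz, appears at 9.58 MHz.
53.5 MHz mod fs = 6.26 MHz.
6.26 MHz ≤ fs/2 = 11.81 MHz, appears at 6.26 MHz.
72.74 MHz mod fs = 1.88 MHz.
1.88 MHz ≤ fs/2 = 11.81 MHz, appears at 1.88 MHz.
8.6 MHz ≤ fs/2 = 11.81 MHz, passes unchanged.
Distinct values: {1.88 MHz, 6.26 MHz, 8.6 MHz, 9.58 MHz}.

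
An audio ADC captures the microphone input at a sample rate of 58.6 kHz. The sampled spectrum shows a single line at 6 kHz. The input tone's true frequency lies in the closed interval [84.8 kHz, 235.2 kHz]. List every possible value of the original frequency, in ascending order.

Frequencies that alias to 6 kHz are k·fs ± 6 kHz for integer k ≥ 0.
k=0: 6 kHz.
k=1: 52.6 kHz, 64.6 kHz.
k=2: 111.2 kHz, 123.2 kHz.
k=3: 169.8 kHz, 181.8 kHz.
k=4: 228.4 kHz, 240.4 kHz.
k=5: 287 kHz, 299 kHz.
Within [84.8 kHz, 235.2 kHz]: 111.2 kHz, 123.2 kHz, 169.8 kHz, 181.8 kHz, 228.4 kHz.

111.2 kHz, 123.2 kHz, 169.8 kHz, 181.8 kHz, 228.4 kHz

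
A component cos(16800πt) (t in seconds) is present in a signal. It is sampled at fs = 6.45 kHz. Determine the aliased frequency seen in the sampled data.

1.95 kHz

ω = 16800π rad/s → f = ω/(2π) = 8400 Hz = 8.4 kHz.
8.4 kHz mod fs = 1.95 kHz.
1.95 kHz ≤ fs/2 = 3.225 kHz, appears at 1.95 kHz.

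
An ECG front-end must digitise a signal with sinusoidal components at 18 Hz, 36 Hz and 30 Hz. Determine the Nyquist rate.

72 Hz

Highest-frequency component: 36 Hz.
Nyquist rate = 2 × 36 Hz = 72 Hz.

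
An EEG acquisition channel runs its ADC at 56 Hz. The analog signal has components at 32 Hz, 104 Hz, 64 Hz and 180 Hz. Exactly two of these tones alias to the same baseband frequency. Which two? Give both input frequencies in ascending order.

fs/2 = 28 Hz.
32 Hz > fs/2 = 28 Hz, folds to fs − 32 Hz = 24 Hz.
104 Hz mod fs = 48 Hz.
48 Hz > fs/2 = 28 Hz, folds to fs − 48 Hz = 8 Hz.
64 Hz mod fs = 8 Hz.
8 Hz ≤ fs/2 = 28 Hz, appears at 8 Hz.
180 Hz mod fs = 12 Hz.
12 Hz ≤ fs/2 = 28 Hz, appears at 12 Hz.
64 Hz and 104 Hz both map to 8 Hz.

64 Hz, 104 Hz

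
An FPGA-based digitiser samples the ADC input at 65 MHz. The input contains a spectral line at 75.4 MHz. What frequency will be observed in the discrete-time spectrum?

10.4 MHz

75.4 MHz mod fs = 10.4 MHz.
10.4 MHz ≤ fs/2 = 32.5 MHz, appears at 10.4 MHz.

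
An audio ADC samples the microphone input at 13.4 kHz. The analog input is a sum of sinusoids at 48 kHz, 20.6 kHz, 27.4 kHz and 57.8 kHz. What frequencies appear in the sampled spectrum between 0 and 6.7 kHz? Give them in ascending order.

0.6 kHz, 4.2 kHz, 5.6 kHz, 6.2 kHz

fs/2 = 6.7 kHz.
48 kHz mod fs = 7.8 kHz.
7.8 kHz > fs/2 = 6.7 kHz, folds to fs − 7.8 kHz = 5.6 kHz.
20.6 kHz mod fs = 7.2 kHz.
7.2 kHz > fs/2 = 6.7 kHz, folds to fs − 7.2 kHz = 6.2 kHz.
27.4 kHz mod fs = 0.6 kHz.
0.6 kHz ≤ fs/2 = 6.7 kHz, appears at 0.6 kHz.
57.8 kHz mod fs = 4.2 kHz.
4.2 kHz ≤ fs/2 = 6.7 kHz, appears at 4.2 kHz.
Distinct values: {0.6 kHz, 4.2 kHz, 5.6 kHz, 6.2 kHz}.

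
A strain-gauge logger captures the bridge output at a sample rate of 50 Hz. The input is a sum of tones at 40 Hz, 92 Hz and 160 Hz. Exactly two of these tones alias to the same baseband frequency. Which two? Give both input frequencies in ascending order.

fs/2 = 25 Hz.
40 Hz > fs/2 = 25 Hz, folds to fs − 40 Hz = 10 Hz.
92 Hz mod fs = 42 Hz.
42 Hz > fs/2 = 25 Hz, folds to fs − 42 Hz = 8 Hz.
160 Hz mod fs = 10 Hz.
10 Hz ≤ fs/2 = 25 Hz, appears at 10 Hz.
40 Hz and 160 Hz both map to 10 Hz.

40 Hz, 160 Hz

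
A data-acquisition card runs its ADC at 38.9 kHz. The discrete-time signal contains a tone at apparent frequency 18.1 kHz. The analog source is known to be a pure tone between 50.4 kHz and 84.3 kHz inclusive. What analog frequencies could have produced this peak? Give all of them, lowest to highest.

57 kHz, 59.7 kHz

Frequencies that alias to 18.1 kHz are k·fs ± 18.1 kHz for integer k ≥ 0.
k=0: 18.1 kHz.
k=1: 20.8 kHz, 57 kHz.
k=2: 59.7 kHz, 95.9 kHz.
k=3: 98.6 kHz, 134.8 kHz.
Within [50.4 kHz, 84.3 kHz]: 57 kHz, 59.7 kHz.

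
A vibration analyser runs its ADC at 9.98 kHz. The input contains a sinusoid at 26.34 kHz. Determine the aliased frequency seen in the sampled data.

3.6 kHz

26.34 kHz mod fs = 6.38 kHz.
6.38 kHz > fs/2 = 4.99 kHz, folds to fs − 6.38 kHz = 3.6 kHz.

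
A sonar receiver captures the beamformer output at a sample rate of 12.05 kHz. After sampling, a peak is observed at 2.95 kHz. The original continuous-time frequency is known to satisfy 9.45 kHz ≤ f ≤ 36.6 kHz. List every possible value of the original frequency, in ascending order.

15 kHz, 21.15 kHz, 27.05 kHz, 33.2 kHz

Frequencies that alias to 2.95 kHz are k·fs ± 2.95 kHz for integer k ≥ 0.
k=0: 2.95 kHz.
k=1: 9.1 kHz, 15 kHz.
k=2: 21.15 kHz, 27.05 kHz.
k=3: 33.2 kHz, 39.1 kHz.
k=4: 45.25 kHz, 51.15 kHz.
Within [9.45 kHz, 36.6 kHz]: 15 kHz, 21.15 kHz, 27.05 kHz, 33.2 kHz.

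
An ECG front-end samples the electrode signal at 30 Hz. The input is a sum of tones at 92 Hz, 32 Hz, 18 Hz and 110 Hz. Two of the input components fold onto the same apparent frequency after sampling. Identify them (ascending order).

32 Hz, 92 Hz

fs/2 = 15 Hz.
92 Hz mod fs = 2 Hz.
2 Hz ≤ fs/2 = 15 Hz, appears at 2 Hz.
32 Hz mod fs = 2 Hz.
2 Hz ≤ fs/2 = 15 Hz, appears at 2 Hz.
18 Hz > fs/2 = 15 Hz, folds to fs − 18 Hz = 12 Hz.
110 Hz mod fs = 20 Hz.
20 Hz > fs/2 = 15 Hz, folds to fs − 20 Hz = 10 Hz.
32 Hz and 92 Hz both map to 2 Hz.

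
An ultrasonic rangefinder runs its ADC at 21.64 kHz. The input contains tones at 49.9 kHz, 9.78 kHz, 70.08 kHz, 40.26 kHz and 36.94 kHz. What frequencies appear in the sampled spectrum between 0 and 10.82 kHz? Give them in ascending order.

3.02 kHz, 5.16 kHz, 6.34 kHz, 6.62 kHz, 9.78 kHz

fs/2 = 10.82 kHz.
49.9 kHz mod fs = 6.62 kHz.
6.62 kHz ≤ fs/2 = 10.82 kHz, appears at 6.62 kHz.
9.78 kHz ≤ fs/2 = 10.82 kHz, passes unchanged.
70.08 kHz mod fs = 5.16 kHz.
5.16 kHz ≤ fs/2 = 10.82 kHz, appears at 5.16 kHz.
40.26 kHz mod fs = 18.62 kHz.
18.62 kHz > fs/2 = 10.82 kHz, folds to fs − 18.62 kHz = 3.02 kHz.
36.94 kHz mod fs = 15.3 kHz.
15.3 kHz > fs/2 = 10.82 kHz, folds to fs − 15.3 kHz = 6.34 kHz.
Distinct values: {3.02 kHz, 5.16 kHz, 6.34 kHz, 6.62 kHz, 9.78 kHz}.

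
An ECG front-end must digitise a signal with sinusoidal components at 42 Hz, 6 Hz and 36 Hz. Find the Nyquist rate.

84 Hz

Highest-frequency component: 42 Hz.
Nyquist rate = 2 × 42 Hz = 84 Hz.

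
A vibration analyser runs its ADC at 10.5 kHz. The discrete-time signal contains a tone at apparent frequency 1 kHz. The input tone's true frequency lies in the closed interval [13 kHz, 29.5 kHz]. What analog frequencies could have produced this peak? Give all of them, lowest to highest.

Frequencies that alias to 1 kHz are k·fs ± 1 kHz for integer k ≥ 0.
k=0: 1 kHz.
k=1: 9.5 kHz, 11.5 kHz.
k=2: 20 kHz, 22 kHz.
k=3: 30.5 kHz, 32.5 kHz.
Within [13 kHz, 29.5 kHz]: 20 kHz, 22 kHz.

20 kHz, 22 kHz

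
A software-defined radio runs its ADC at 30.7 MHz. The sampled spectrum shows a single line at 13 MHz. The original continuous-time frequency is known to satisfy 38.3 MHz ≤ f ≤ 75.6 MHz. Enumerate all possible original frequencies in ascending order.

Frequencies that alias to 13 MHz are k·fs ± 13 MHz for integer k ≥ 0.
k=0: 13 MHz.
k=1: 17.7 MHz, 43.7 MHz.
k=2: 48.4 MHz, 74.4 MHz.
k=3: 79.1 MHz, 105.1 MHz.
Within [38.3 MHz, 75.6 MHz]: 43.7 MHz, 48.4 MHz, 74.4 MHz.

43.7 MHz, 48.4 MHz, 74.4 MHz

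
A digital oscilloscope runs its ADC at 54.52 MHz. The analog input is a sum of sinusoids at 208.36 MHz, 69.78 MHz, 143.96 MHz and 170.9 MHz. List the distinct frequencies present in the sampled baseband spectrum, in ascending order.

fs/2 = 27.26 MHz.
208.36 MHz mod fs = 44.8 MHz.
44.8 MHz > fs/2 = 27.26 MHz, folds to fs − 44.8 MHz = 9.72 MHz.
69.78 MHz mod fs = 15.26 MHz.
15.26 MHz ≤ fs/2 = 27.26 MHz, appears at 15.26 MHz.
143.96 MHz mod fs = 34.92 MHz.
34.92 MHz > fs/2 = 27.26 MHz, folds to fs − 34.92 MHz = 19.6 MHz.
170.9 MHz mod fs = 7.34 MHz.
7.34 MHz ≤ fs/2 = 27.26 MHz, appears at 7.34 MHz.
Distinct values: {7.34 MHz, 9.72 MHz, 15.26 MHz, 19.6 MHz}.

7.34 MHz, 9.72 MHz, 15.26 MHz, 19.6 MHz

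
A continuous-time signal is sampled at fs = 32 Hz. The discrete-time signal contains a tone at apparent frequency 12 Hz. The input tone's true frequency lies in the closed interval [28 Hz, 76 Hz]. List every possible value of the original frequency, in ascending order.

Frequencies that alias to 12 Hz are k·fs ± 12 Hz for integer k ≥ 0.
k=0: 12 Hz.
k=1: 20 Hz, 44 Hz.
k=2: 52 Hz, 76 Hz.
k=3: 84 Hz, 108 Hz.
Within [28 Hz, 76 Hz]: 44 Hz, 52 Hz, 76 Hz.

44 Hz, 52 Hz, 76 Hz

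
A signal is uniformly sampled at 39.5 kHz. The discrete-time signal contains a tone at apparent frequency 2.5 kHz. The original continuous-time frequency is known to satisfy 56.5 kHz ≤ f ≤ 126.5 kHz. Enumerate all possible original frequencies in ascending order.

Frequencies that alias to 2.5 kHz are k·fs ± 2.5 kHz for integer k ≥ 0.
k=0: 2.5 kHz.
k=1: 37 kHz, 42 kHz.
k=2: 76.5 kHz, 81.5 kHz.
k=3: 116 kHz, 121 kHz.
k=4: 155.5 kHz, 160.5 kHz.
Within [56.5 kHz, 126.5 kHz]: 76.5 kHz, 81.5 kHz, 116 kHz, 121 kHz.

76.5 kHz, 81.5 kHz, 116 kHz, 121 kHz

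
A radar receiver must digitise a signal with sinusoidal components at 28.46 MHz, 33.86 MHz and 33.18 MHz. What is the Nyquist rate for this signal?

67.72 MHz

Highest-frequency component: 33.86 MHz.
Nyquist rate = 2 × 33.86 MHz = 67.72 MHz.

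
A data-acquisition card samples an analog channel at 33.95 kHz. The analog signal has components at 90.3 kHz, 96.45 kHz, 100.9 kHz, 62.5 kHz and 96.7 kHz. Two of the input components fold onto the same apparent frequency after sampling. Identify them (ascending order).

62.5 kHz, 96.45 kHz

fs/2 = 16.975 kHz.
90.3 kHz mod fs = 22.4 kHz.
22.4 kHz > fs/2 = 16.975 kHz, folds to fs − 22.4 kHz = 11.55 kHz.
96.45 kHz mod fs = 28.55 kHz.
28.55 kHz > fs/2 = 16.975 kHz, folds to fs − 28.55 kHz = 5.4 kHz.
100.9 kHz mod fs = 33 kHz.
33 kHz > fs/2 = 16.975 kHz, folds to fs − 33 kHz = 0.95 kHz.
62.5 kHz mod fs = 28.55 kHz.
28.55 kHz > fs/2 = 16.975 kHz, folds to fs − 28.55 kHz = 5.4 kHz.
96.7 kHz mod fs = 28.8 kHz.
28.8 kHz > fs/2 = 16.975 kHz, folds to fs − 28.8 kHz = 5.15 kHz.
62.5 kHz and 96.45 kHz both map to 5.4 kHz.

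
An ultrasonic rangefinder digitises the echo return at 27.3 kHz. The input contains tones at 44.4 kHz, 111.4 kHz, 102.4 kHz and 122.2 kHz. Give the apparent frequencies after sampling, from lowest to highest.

fs/2 = 13.65 kHz.
44.4 kHz mod fs = 17.1 kHz.
17.1 kHz > fs/2 = 13.65 kHz, folds to fs − 17.1 kHz = 10.2 kHz.
111.4 kHz mod fs = 2.2 kHz.
2.2 kHz ≤ fs/2 = 13.65 kHz, appears at 2.2 kHz.
102.4 kHz mod fs = 20.5 kHz.
20.5 kHz > fs/2 = 13.65 kHz, folds to fs − 20.5 kHz = 6.8 kHz.
122.2 kHz mod fs = 13 kHz.
13 kHz ≤ fs/2 = 13.65 kHz, appears at 13 kHz.
Distinct values: {2.2 kHz, 6.8 kHz, 10.2 kHz, 13 kHz}.

2.2 kHz, 6.8 kHz, 10.2 kHz, 13 kHz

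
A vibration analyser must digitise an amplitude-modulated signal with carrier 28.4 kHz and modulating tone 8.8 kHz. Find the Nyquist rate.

74.4 kHz

AM sidebands sit at fc ± fm = 19.6 kHz and 37.2 kHz.
Highest-frequency component: 37.2 kHz.
Nyquist rate = 2 × 37.2 kHz = 74.4 kHz.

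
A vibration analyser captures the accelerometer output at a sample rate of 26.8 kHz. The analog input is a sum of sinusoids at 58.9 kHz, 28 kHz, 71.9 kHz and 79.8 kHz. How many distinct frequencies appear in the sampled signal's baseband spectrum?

4

fs/2 = 13.4 kHz.
58.9 kHz mod fs = 5.3 kHz.
5.3 kHz ≤ fs/2 = 13.4 kHz, appears at 5.3 kHz.
28 kHz mod fs = 1.2 kHz.
1.2 kHz ≤ fs/2 = 13.4 kHz, appears at 1.2 kHz.
71.9 kHz mod fs = 18.3 kHz.
18.3 kHz > fs/2 = 13.4 kHz, folds to fs − 18.3 kHz = 8.5 kHz.
79.8 kHz mod fs = 26.2 kHz.
26.2 kHz > fs/2 = 13.4 kHz, folds to fs − 26.2 kHz = 0.6 kHz.
Distinct values: {0.6 kHz, 1.2 kHz, 5.3 kHz, 8.5 kHz} → 4.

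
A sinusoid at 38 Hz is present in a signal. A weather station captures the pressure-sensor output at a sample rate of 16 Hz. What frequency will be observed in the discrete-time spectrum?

38 Hz mod fs = 6 Hz.
6 Hz ≤ fs/2 = 8 Hz, appears at 6 Hz.

6 Hz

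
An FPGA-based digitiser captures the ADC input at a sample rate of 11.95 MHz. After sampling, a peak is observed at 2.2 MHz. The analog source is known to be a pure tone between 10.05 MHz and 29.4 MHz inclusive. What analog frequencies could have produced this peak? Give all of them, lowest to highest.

Frequencies that alias to 2.2 MHz are k·fs ± 2.2 MHz for integer k ≥ 0.
k=0: 2.2 MHz.
k=1: 9.75 MHz, 14.15 MHz.
k=2: 21.7 MHz, 26.1 MHz.
k=3: 33.65 MHz, 38.05 MHz.
Within [10.05 MHz, 29.4 MHz]: 14.15 MHz, 21.7 MHz, 26.1 MHz.

14.15 MHz, 21.7 MHz, 26.1 MHz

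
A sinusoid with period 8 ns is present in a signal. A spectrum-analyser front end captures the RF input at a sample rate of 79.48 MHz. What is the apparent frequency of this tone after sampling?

T = 8 ns → f = 1/T = 125 MHz.
125 MHz mod fs = 45.52 MHz.
45.52 MHz > fs/2 = 39.74 MHz, folds to fs − 45.52 MHz = 33.96 MHz.

33.96 MHz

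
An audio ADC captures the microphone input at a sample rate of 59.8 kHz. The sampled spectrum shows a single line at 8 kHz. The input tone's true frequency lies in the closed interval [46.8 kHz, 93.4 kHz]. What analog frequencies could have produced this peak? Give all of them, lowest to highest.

Frequencies that alias to 8 kHz are k·fs ± 8 kHz for integer k ≥ 0.
k=0: 8 kHz.
k=1: 51.8 kHz, 67.8 kHz.
k=2: 111.6 kHz, 127.6 kHz.
Within [46.8 kHz, 93.4 kHz]: 51.8 kHz, 67.8 kHz.

51.8 kHz, 67.8 kHz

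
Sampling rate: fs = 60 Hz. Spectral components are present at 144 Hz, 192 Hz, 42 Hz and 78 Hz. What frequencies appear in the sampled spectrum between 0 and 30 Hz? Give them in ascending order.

fs/2 = 30 Hz.
144 Hz mod fs = 24 Hz.
24 Hz ≤ fs/2 = 30 Hz, appears at 24 Hz.
192 Hz mod fs = 12 Hz.
12 Hz ≤ fs/2 = 30 Hz, appears at 12 Hz.
42 Hz > fs/2 = 30 Hz, folds to fs − 42 Hz = 18 Hz.
78 Hz mod fs = 18 Hz.
18 Hz ≤ fs/2 = 30 Hz, appears at 18 Hz.
Distinct values: {12 Hz, 18 Hz, 24 Hz}.

12 Hz, 18 Hz, 24 Hz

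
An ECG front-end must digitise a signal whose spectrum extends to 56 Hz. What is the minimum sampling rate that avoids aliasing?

Nyquist rate = 2 × 56 Hz = 112 Hz.

112 Hz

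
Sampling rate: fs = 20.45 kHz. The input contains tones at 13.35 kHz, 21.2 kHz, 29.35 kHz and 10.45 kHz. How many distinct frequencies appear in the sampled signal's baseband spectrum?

4

fs/2 = 10.225 kHz.
13.35 kHz > fs/2 = 10.225 kHz, folds to fs − 13.35 kHz = 7.1 kHz.
21.2 kHz mod fs = 0.75 kHz.
0.75 kHz ≤ fs/2 = 10.225 kHz, appears at 0.75 kHz.
29.35 kHz mod fs = 8.9 kHz.
8.9 kHz ≤ fs/2 = 10.225 kHz, appears at 8.9 kHz.
10.45 kHz > fs/2 = 10.225 kHz, folds to fs − 10.45 kHz = 10 kHz.
Distinct values: {0.75 kHz, 7.1 kHz, 8.9 kHz, 10 kHz} → 4.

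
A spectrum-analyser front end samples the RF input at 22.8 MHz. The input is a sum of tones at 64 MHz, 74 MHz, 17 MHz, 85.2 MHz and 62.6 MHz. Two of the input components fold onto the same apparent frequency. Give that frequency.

5.8 MHz

fs/2 = 11.4 MHz.
64 MHz mod fs = 18.4 MHz.
18.4 MHz > fs/2 = 11.4 MHz, folds to fs − 18.4 MHz = 4.4 MHz.
74 MHz mod fs = 5.6 MHz.
5.6 MHz ≤ fs/2 = 11.4 MHz, appears at 5.6 MHz.
17 MHz > fs/2 = 11.4 MHz, folds to fs − 17 MHz = 5.8 MHz.
85.2 MHz mod fs = 16.8 MHz.
16.8 MHz > fs/2 = 11.4 MHz, folds to fs − 16.8 MHz = 6 MHz.
62.6 MHz mod fs = 17 MHz.
17 MHz > fs/2 = 11.4 MHz, folds to fs − 17 MHz = 5.8 MHz.
17 MHz and 62.6 MHz both map to 5.8 MHz.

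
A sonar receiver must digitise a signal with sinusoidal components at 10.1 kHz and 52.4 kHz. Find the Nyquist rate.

Highest-frequency component: 52.4 kHz.
Nyquist rate = 2 × 52.4 kHz = 104.8 kHz.

104.8 kHz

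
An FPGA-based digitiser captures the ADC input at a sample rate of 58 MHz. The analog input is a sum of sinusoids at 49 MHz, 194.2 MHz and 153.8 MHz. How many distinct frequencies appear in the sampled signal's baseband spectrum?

fs/2 = 29 MHz.
49 MHz > fs/2 = 29 MHz, folds to fs − 49 MHz = 9 MHz.
194.2 MHz mod fs = 20.2 MHz.
20.2 MHz ≤ fs/2 = 29 MHz, appears at 20.2 MHz.
153.8 MHz mod fs = 37.8 MHz.
37.8 MHz > fs/2 = 29 MHz, folds to fs − 37.8 MHz = 20.2 MHz.
Distinct values: {9 MHz, 20.2 MHz} → 2.

2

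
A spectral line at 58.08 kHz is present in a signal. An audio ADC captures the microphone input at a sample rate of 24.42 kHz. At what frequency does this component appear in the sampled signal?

58.08 kHz mod fs = 9.24 kHz.
9.24 kHz ≤ fs/2 = 12.21 kHz, appears at 9.24 kHz.

9.24 kHz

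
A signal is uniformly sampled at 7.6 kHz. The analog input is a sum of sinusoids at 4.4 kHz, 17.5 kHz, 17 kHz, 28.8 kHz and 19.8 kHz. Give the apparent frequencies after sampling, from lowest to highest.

1.6 kHz, 1.8 kHz, 2.3 kHz, 3 kHz, 3.2 kHz

fs/2 = 3.8 kHz.
4.4 kHz > fs/2 = 3.8 kHz, folds to fs − 4.4 kHz = 3.2 kHz.
17.5 kHz mod fs = 2.3 kHz.
2.3 kHz ≤ fs/2 = 3.8 kHz, appears at 2.3 kHz.
17 kHz mod fs = 1.8 kHz.
1.8 kHz ≤ fs/2 = 3.8 kHz, appears at 1.8 kHz.
28.8 kHz mod fs = 6 kHz.
6 kHz > fs/2 = 3.8 kHz, folds to fs − 6 kHz = 1.6 kHz.
19.8 kHz mod fs = 4.6 kHz.
4.6 kHz > fs/2 = 3.8 kHz, folds to fs − 4.6 kHz = 3 kHz.
Distinct values: {1.6 kHz, 1.8 kHz, 2.3 kHz, 3 kHz, 3.2 kHz}.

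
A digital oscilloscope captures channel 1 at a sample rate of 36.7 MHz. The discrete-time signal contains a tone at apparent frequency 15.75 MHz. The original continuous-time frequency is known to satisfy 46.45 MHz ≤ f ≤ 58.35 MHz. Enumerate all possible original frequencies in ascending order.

Frequencies that alias to 15.75 MHz are k·fs ± 15.75 MHz for integer k ≥ 0.
k=0: 15.75 MHz.
k=1: 20.95 MHz, 52.45 MHz.
k=2: 57.65 MHz, 89.15 MHz.
k=3: 94.35 MHz, 125.85 MHz.
Within [46.45 MHz, 58.35 MHz]: 52.45 MHz, 57.65 MHz.

52.45 MHz, 57.65 MHz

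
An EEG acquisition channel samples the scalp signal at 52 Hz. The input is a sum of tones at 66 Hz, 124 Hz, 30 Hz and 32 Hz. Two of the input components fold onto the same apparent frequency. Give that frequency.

20 Hz

fs/2 = 26 Hz.
66 Hz mod fs = 14 Hz.
14 Hz ≤ fs/2 = 26 Hz, appears at 14 Hz.
124 Hz mod fs = 20 Hz.
20 Hz ≤ fs/2 = 26 Hz, appears at 20 Hz.
30 Hz > fs/2 = 26 Hz, folds to fs − 30 Hz = 22 Hz.
32 Hz > fs/2 = 26 Hz, folds to fs − 32 Hz = 20 Hz.
32 Hz and 124 Hz both map to 20 Hz.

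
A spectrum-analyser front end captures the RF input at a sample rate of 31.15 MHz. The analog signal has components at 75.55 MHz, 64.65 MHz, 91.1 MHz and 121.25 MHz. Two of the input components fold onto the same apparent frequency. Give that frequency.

2.35 MHz

fs/2 = 15.575 MHz.
75.55 MHz mod fs = 13.25 MHz.
13.25 MHz ≤ fs/2 = 15.575 MHz, appears at 13.25 MHz.
64.65 MHz mod fs = 2.35 MHz.
2.35 MHz ≤ fs/2 = 15.575 MHz, appears at 2.35 MHz.
91.1 MHz mod fs = 28.8 MHz.
28.8 MHz > fs/2 = 15.575 MHz, folds to fs − 28.8 MHz = 2.35 MHz.
121.25 MHz mod fs = 27.8 MHz.
27.8 MHz > fs/2 = 15.575 MHz, folds to fs − 27.8 MHz = 3.35 MHz.
64.65 MHz and 91.1 MHz both map to 2.35 MHz.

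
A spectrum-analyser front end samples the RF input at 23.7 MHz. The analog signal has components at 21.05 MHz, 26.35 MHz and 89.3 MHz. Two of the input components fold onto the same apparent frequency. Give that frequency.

fs/2 = 11.85 MHz.
21.05 MHz > fs/2 = 11.85 MHz, folds to fs − 21.05 MHz = 2.65 MHz.
26.35 MHz mod fs = 2.65 MHz.
2.65 MHz ≤ fs/2 = 11.85 MHz, appears at 2.65 MHz.
89.3 MHz mod fs = 18.2 MHz.
18.2 MHz > fs/2 = 11.85 MHz, folds to fs − 18.2 MHz = 5.5 MHz.
21.05 MHz and 26.35 MHz both map to 2.65 MHz.

2.65 MHz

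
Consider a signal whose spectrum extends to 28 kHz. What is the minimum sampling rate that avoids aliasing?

Nyquist rate = 2 × 28 kHz = 56 kHz.

56 kHz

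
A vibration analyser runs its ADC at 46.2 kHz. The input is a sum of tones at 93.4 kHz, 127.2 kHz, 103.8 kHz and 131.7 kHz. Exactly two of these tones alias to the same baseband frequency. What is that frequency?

fs/2 = 23.1 kHz.
93.4 kHz mod fs = 1 kHz.
1 kHz ≤ fs/2 = 23.1 kHz, appears at 1 kHz.
127.2 kHz mod fs = 34.8 kHz.
34.8 kHz > fs/2 = 23.1 kHz, folds to fs − 34.8 kHz = 11.4 kHz.
103.8 kHz mod fs = 11.4 kHz.
11.4 kHz ≤ fs/2 = 23.1 kHz, appears at 11.4 kHz.
131.7 kHz mod fs = 39.3 kHz.
39.3 kHz > fs/2 = 23.1 kHz, folds to fs − 39.3 kHz = 6.9 kHz.
103.8 kHz and 127.2 kHz both map to 11.4 kHz.

11.4 kHz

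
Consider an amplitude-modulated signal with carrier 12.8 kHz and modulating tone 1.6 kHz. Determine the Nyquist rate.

AM sidebands sit at fc ± fm = 11.2 kHz and 14.4 kHz.
Highest-frequency component: 14.4 kHz.
Nyquist rate = 2 × 14.4 kHz = 28.8 kHz.

28.8 kHz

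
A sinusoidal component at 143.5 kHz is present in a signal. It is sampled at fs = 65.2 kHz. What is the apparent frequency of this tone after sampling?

13.1 kHz

143.5 kHz mod fs = 13.1 kHz.
13.1 kHz ≤ fs/2 = 32.6 kHz, appears at 13.1 kHz.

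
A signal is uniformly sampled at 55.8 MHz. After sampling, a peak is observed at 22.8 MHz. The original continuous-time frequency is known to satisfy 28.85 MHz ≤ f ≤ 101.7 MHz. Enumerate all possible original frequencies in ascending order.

Frequencies that alias to 22.8 MHz are k·fs ± 22.8 MHz for integer k ≥ 0.
k=0: 22.8 MHz.
k=1: 33 MHz, 78.6 MHz.
k=2: 88.8 MHz, 134.4 MHz.
k=3: 144.6 MHz, 190.2 MHz.
Within [28.85 MHz, 101.7 MHz]: 33 MHz, 78.6 MHz, 88.8 MHz.

33 MHz, 78.6 MHz, 88.8 MHz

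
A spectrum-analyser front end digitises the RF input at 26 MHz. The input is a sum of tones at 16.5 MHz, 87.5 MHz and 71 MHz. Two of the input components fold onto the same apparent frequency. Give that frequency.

9.5 MHz

fs/2 = 13 MHz.
16.5 MHz > fs/2 = 13 MHz, folds to fs − 16.5 MHz = 9.5 MHz.
87.5 MHz mod fs = 9.5 MHz.
9.5 MHz ≤ fs/2 = 13 MHz, appears at 9.5 MHz.
71 MHz mod fs = 19 MHz.
19 MHz > fs/2 = 13 MHz, folds to fs − 19 MHz = 7 MHz.
16.5 MHz and 87.5 MHz both map to 9.5 MHz.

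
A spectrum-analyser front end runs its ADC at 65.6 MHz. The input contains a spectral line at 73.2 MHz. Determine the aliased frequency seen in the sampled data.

73.2 MHz mod fs = 7.6 MHz.
7.6 MHz ≤ fs/2 = 32.8 MHz, appears at 7.6 MHz.

7.6 MHz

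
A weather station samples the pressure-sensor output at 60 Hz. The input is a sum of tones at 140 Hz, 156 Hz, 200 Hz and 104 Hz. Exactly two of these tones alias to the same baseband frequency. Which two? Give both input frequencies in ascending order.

140 Hz, 200 Hz

fs/2 = 30 Hz.
140 Hz mod fs = 20 Hz.
20 Hz ≤ fs/2 = 30 Hz, appears at 20 Hz.
156 Hz mod fs = 36 Hz.
36 Hz > fs/2 = 30 Hz, folds to fs − 36 Hz = 24 Hz.
200 Hz mod fs = 20 Hz.
20 Hz ≤ fs/2 = 30 Hz, appears at 20 Hz.
104 Hz mod fs = 44 Hz.
44 Hz > fs/2 = 30 Hz, folds to fs − 44 Hz = 16 Hz.
140 Hz and 200 Hz both map to 20 Hz.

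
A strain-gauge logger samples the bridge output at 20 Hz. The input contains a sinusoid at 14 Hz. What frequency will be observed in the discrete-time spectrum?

14 Hz > fs/2 = 10 Hz, folds to fs − 14 Hz = 6 Hz.

6 Hz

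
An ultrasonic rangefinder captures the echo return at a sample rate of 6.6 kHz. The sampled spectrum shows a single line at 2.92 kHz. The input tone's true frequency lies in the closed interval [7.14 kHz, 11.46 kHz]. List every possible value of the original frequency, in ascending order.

Frequencies that alias to 2.92 kHz are k·fs ± 2.92 kHz for integer k ≥ 0.
k=0: 2.92 kHz.
k=1: 3.68 kHz, 9.52 kHz.
k=2: 10.28 kHz, 16.12 kHz.
k=3: 16.88 kHz, 22.72 kHz.
Within [7.14 kHz, 11.46 kHz]: 9.52 kHz, 10.28 kHz.

9.52 kHz, 10.28 kHz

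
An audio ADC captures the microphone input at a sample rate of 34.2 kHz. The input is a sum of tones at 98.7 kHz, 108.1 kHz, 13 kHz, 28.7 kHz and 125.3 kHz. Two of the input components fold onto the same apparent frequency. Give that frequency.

5.5 kHz

fs/2 = 17.1 kHz.
98.7 kHz mod fs = 30.3 kHz.
30.3 kHz > fs/2 = 17.1 kHz, folds to fs − 30.3 kHz = 3.9 kHz.
108.1 kHz mod fs = 5.5 kHz.
5.5 kHz ≤ fs/2 = 17.1 kHz, appears at 5.5 kHz.
13 kHz ≤ fs/2 = 17.1 kHz, passes unchanged.
28.7 kHz > fs/2 = 17.1 kHz, folds to fs − 28.7 kHz = 5.5 kHz.
125.3 kHz mod fs = 22.7 kHz.
22.7 kHz > fs/2 = 17.1 kHz, folds to fs − 22.7 kHz = 11.5 kHz.
28.7 kHz and 108.1 kHz both map to 5.5 kHz.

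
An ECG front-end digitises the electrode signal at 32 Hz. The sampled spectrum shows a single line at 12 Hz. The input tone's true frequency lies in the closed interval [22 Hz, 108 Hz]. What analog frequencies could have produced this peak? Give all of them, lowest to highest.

44 Hz, 52 Hz, 76 Hz, 84 Hz, 108 Hz

Frequencies that alias to 12 Hz are k·fs ± 12 Hz for integer k ≥ 0.
k=0: 12 Hz.
k=1: 20 Hz, 44 Hz.
k=2: 52 Hz, 76 Hz.
k=3: 84 Hz, 108 Hz.
k=4: 116 Hz, 140 Hz.
Within [22 Hz, 108 Hz]: 44 Hz, 52 Hz, 76 Hz, 84 Hz, 108 Hz.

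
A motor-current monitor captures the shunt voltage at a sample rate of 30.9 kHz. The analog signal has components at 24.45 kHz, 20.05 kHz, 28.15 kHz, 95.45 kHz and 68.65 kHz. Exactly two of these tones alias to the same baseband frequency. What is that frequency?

2.75 kHz

fs/2 = 15.45 kHz.
24.45 kHz > fs/2 = 15.45 kHz, folds to fs − 24.45 kHz = 6.45 kHz.
20.05 kHz > fs/2 = 15.45 kHz, folds to fs − 20.05 kHz = 10.85 kHz.
28.15 kHz > fs/2 = 15.45 kHz, folds to fs − 28.15 kHz = 2.75 kHz.
95.45 kHz mod fs = 2.75 kHz.
2.75 kHz ≤ fs/2 = 15.45 kHz, appears at 2.75 kHz.
68.65 kHz mod fs = 6.85 kHz.
6.85 kHz ≤ fs/2 = 15.45 kHz, appears at 6.85 kHz.
28.15 kHz and 95.45 kHz both map to 2.75 kHz.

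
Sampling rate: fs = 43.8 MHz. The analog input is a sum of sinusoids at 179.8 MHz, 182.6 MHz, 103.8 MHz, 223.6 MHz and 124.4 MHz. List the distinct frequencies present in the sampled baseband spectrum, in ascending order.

fs/2 = 21.9 MHz.
179.8 MHz mod fs = 4.6 MHz.
4.6 MHz ≤ fs/2 = 21.9 MHz, appears at 4.6 MHz.
182.6 MHz mod fs = 7.4 MHz.
7.4 MHz ≤ fs/2 = 21.9 MHz, appears at 7.4 MHz.
103.8 MHz mod fs = 16.2 MHz.
16.2 MHz ≤ fs/2 = 21.9 MHz, appears at 16.2 MHz.
223.6 MHz mod fs = 4.6 MHz.
4.6 MHz ≤ fs/2 = 21.9 MHz, appears at 4.6 MHz.
124.4 MHz mod fs = 36.8 MHz.
36.8 MHz > fs/2 = 21.9 MHz, folds to fs − 36.8 MHz = 7 MHz.
Distinct values: {4.6 MHz, 7 MHz, 7.4 MHz, 16.2 MHz}.

4.6 MHz, 7 MHz, 7.4 MHz, 16.2 MHz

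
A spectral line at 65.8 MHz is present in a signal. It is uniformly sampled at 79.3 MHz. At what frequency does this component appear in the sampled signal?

13.5 MHz

65.8 MHz > fs/2 = 39.65 MHz, folds to fs − 65.8 MHz = 13.5 MHz.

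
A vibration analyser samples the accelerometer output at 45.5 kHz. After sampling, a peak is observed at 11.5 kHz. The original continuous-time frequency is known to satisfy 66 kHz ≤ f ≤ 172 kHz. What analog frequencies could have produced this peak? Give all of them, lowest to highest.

Frequencies that alias to 11.5 kHz are k·fs ± 11.5 kHz for integer k ≥ 0.
k=0: 11.5 kHz.
k=1: 34 kHz, 57 kHz.
k=2: 79.5 kHz, 102.5 kHz.
k=3: 125 kHz, 148 kHz.
k=4: 170.5 kHz, 193.5 kHz.
k=5: 216 kHz, 239 kHz.
Within [66 kHz, 172 kHz]: 79.5 kHz, 102.5 kHz, 125 kHz, 148 kHz, 170.5 kHz.

79.5 kHz, 102.5 kHz, 125 kHz, 148 kHz, 170.5 kHz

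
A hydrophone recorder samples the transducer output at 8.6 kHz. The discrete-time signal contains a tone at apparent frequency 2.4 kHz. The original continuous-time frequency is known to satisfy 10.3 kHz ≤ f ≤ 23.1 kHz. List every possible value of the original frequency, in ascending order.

Frequencies that alias to 2.4 kHz are k·fs ± 2.4 kHz for integer k ≥ 0.
k=0: 2.4 kHz.
k=1: 6.2 kHz, 11 kHz.
k=2: 14.8 kHz, 19.6 kHz.
k=3: 23.4 kHz, 28.2 kHz.
Within [10.3 kHz, 23.1 kHz]: 11 kHz, 14.8 kHz, 19.6 kHz.

11 kHz, 14.8 kHz, 19.6 kHz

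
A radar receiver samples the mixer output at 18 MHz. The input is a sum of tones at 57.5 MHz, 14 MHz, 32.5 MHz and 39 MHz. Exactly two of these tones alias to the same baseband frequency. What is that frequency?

fs/2 = 9 MHz.
57.5 MHz mod fs = 3.5 MHz.
3.5 MHz ≤ fs/2 = 9 MHz, appears at 3.5 MHz.
14 MHz > fs/2 = 9 MHz, folds to fs − 14 MHz = 4 MHz.
32.5 MHz mod fs = 14.5 MHz.
14.5 MHz > fs/2 = 9 MHz, folds to fs − 14.5 MHz = 3.5 MHz.
39 MHz mod fs = 3 MHz.
3 MHz ≤ fs/2 = 9 MHz, appears at 3 MHz.
32.5 MHz and 57.5 MHz both map to 3.5 MHz.

3.5 MHz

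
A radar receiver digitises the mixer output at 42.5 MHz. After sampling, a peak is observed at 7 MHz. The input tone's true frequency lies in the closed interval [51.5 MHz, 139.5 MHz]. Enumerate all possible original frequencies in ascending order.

Frequencies that alias to 7 MHz are k·fs ± 7 MHz for integer k ≥ 0.
k=0: 7 MHz.
k=1: 35.5 MHz, 49.5 MHz.
k=2: 78 MHz, 92 MHz.
k=3: 120.5 MHz, 134.5 MHz.
k=4: 163 MHz, 177 MHz.
Within [51.5 MHz, 139.5 MHz]: 78 MHz, 92 MHz, 120.5 MHz, 134.5 MHz.

78 MHz, 92 MHz, 120.5 MHz, 134.5 MHz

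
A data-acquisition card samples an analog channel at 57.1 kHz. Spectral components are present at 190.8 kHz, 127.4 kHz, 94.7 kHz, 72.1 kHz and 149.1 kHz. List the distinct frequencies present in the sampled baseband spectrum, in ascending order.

fs/2 = 28.55 kHz.
190.8 kHz mod fs = 19.5 kHz.
19.5 kHz ≤ fs/2 = 28.55 kHz, appears at 19.5 kHz.
127.4 kHz mod fs = 13.2 kHz.
13.2 kHz ≤ fs/2 = 28.55 kHz, appears at 13.2 kHz.
94.7 kHz mod fs = 37.6 kHz.
37.6 kHz > fs/2 = 28.55 kHz, folds to fs − 37.6 kHz = 19.5 kHz.
72.1 kHz mod fs = 15 kHz.
15 kHz ≤ fs/2 = 28.55 kHz, appears at 15 kHz.
149.1 kHz mod fs = 34.9 kHz.
34.9 kHz > fs/2 = 28.55 kHz, folds to fs − 34.9 kHz = 22.2 kHz.
Distinct values: {13.2 kHz, 15 kHz, 19.5 kHz, 22.2 kHz}.

13.2 kHz, 15 kHz, 19.5 kHz, 22.2 kHz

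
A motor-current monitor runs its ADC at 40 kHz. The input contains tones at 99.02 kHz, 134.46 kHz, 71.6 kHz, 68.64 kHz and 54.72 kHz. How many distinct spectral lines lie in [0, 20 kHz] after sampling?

5

fs/2 = 20 kHz.
99.02 kHz mod fs = 19.02 kHz.
19.02 kHz ≤ fs/2 = 20 kHz, appears at 19.02 kHz.
134.46 kHz mod fs = 14.46 kHz.
14.46 kHz ≤ fs/2 = 20 kHz, appears at 14.46 kHz.
71.6 kHz mod fs = 31.6 kHz.
31.6 kHz > fs/2 = 20 kHz, folds to fs − 31.6 kHz = 8.4 kHz.
68.64 kHz mod fs = 28.64 kHz.
28.64 kHz > fs/2 = 20 kHz, folds to fs − 28.64 kHz = 11.36 kHz.
54.72 kHz mod fs = 14.72 kHz.
14.72 kHz ≤ fs/2 = 20 kHz, appears at 14.72 kHz.
Distinct values: {8.4 kHz, 11.36 kHz, 14.46 kHz, 14.72 kHz, 19.02 kHz} → 5.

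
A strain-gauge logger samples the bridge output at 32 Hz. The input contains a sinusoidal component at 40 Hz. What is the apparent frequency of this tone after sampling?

8 Hz

40 Hz mod fs = 8 Hz.
8 Hz ≤ fs/2 = 16 Hz, appears at 8 Hz.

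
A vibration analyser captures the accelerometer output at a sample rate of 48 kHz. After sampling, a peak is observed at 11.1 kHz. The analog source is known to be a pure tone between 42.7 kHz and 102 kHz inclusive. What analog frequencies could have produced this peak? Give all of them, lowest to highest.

59.1 kHz, 84.9 kHz

Frequencies that alias to 11.1 kHz are k·fs ± 11.1 kHz for integer k ≥ 0.
k=0: 11.1 kHz.
k=1: 36.9 kHz, 59.1 kHz.
k=2: 84.9 kHz, 107.1 kHz.
k=3: 132.9 kHz, 155.1 kHz.
Within [42.7 kHz, 102 kHz]: 59.1 kHz, 84.9 kHz.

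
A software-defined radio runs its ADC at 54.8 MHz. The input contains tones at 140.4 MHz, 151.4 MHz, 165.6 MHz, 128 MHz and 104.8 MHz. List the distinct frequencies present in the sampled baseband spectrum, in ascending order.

fs/2 = 27.4 MHz.
140.4 MHz mod fs = 30.8 MHz.
30.8 MHz > fs/2 = 27.4 MHz, folds to fs − 30.8 MHz = 24 MHz.
151.4 MHz mod fs = 41.8 MHz.
41.8 MHz > fs/2 = 27.4 MHz, folds to fs − 41.8 MHz = 13 MHz.
165.6 MHz mod fs = 1.2 MHz.
1.2 MHz ≤ fs/2 = 27.4 MHz, appears at 1.2 MHz.
128 MHz mod fs = 18.4 MHz.
18.4 MHz ≤ fs/2 = 27.4 MHz, appears at 18.4 MHz.
104.8 MHz mod fs = 50 MHz.
50 MHz > fs/2 = 27.4 MHz, folds to fs − 50 MHz = 4.8 MHz.
Distinct values: {1.2 MHz, 4.8 MHz, 13 MHz, 18.4 MHz, 24 MHz}.

1.2 MHz, 4.8 MHz, 13 MHz, 18.4 MHz, 24 MHz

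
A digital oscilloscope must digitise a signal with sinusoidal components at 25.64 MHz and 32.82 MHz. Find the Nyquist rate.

65.64 MHz

Highest-frequency component: 32.82 MHz.
Nyquist rate = 2 × 32.82 MHz = 65.64 MHz.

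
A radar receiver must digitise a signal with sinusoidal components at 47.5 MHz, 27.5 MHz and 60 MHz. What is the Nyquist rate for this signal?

Highest-frequency component: 60 MHz.
Nyquist rate = 2 × 60 MHz = 120 MHz.

120 MHz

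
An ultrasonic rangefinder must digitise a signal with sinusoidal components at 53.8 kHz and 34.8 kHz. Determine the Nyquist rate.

107.6 kHz

Highest-frequency component: 53.8 kHz.
Nyquist rate = 2 × 53.8 kHz = 107.6 kHz.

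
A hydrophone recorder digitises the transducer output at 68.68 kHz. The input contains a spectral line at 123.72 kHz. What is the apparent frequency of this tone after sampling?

123.72 kHz mod fs = 55.04 kHz.
55.04 kHz > fs/2 = 34.34 kHz, folds to fs − 55.04 kHz = 13.64 kHz.

13.64 kHz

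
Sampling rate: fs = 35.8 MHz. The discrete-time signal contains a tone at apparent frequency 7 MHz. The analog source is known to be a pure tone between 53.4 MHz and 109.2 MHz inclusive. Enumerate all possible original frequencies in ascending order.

Frequencies that alias to 7 MHz are k·fs ± 7 MHz for integer k ≥ 0.
k=0: 7 MHz.
k=1: 28.8 MHz, 42.8 MHz.
k=2: 64.6 MHz, 78.6 MHz.
k=3: 100.4 MHz, 114.4 MHz.
k=4: 136.2 MHz, 150.2 MHz.
Within [53.4 MHz, 109.2 MHz]: 64.6 MHz, 78.6 MHz, 100.4 MHz.

64.6 MHz, 78.6 MHz, 100.4 MHz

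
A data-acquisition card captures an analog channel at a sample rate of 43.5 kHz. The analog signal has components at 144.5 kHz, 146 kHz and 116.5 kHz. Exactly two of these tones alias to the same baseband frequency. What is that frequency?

fs/2 = 21.75 kHz.
144.5 kHz mod fs = 14 kHz.
14 kHz ≤ fs/2 = 21.75 kHz, appears at 14 kHz.
146 kHz mod fs = 15.5 kHz.
15.5 kHz ≤ fs/2 = 21.75 kHz, appears at 15.5 kHz.
116.5 kHz mod fs = 29.5 kHz.
29.5 kHz > fs/2 = 21.75 kHz, folds to fs − 29.5 kHz = 14 kHz.
116.5 kHz and 144.5 kHz both map to 14 kHz.

14 kHz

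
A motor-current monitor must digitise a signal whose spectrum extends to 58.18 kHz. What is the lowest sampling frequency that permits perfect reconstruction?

116.36 kHz

Nyquist rate = 2 × 58.18 kHz = 116.36 kHz.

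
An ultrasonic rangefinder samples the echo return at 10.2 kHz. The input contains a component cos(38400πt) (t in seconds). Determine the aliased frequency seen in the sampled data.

1.2 kHz

ω = 38400π rad/s → f = ω/(2π) = 19200 Hz = 19.2 kHz.
19.2 kHz mod fs = 9 kHz.
9 kHz > fs/2 = 5.1 kHz, folds to fs − 9 kHz = 1.2 kHz.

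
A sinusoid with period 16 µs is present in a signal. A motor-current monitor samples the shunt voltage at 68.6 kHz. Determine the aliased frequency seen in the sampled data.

T = 16 µs → f = 1/T = 62.5 kHz.
62.5 kHz > fs/2 = 34.3 kHz, folds to fs − 62.5 kHz = 6.1 kHz.

6.1 kHz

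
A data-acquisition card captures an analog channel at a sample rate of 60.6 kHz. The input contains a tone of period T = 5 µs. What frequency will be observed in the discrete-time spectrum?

18.2 kHz

T = 5 µs → f = 1/T = 200 kHz.
200 kHz mod fs = 18.2 kHz.
18.2 kHz ≤ fs/2 = 30.3 kHz, appears at 18.2 kHz.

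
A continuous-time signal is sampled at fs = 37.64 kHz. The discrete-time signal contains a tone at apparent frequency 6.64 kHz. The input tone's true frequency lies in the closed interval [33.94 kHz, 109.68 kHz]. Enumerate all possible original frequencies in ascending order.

44.28 kHz, 68.64 kHz, 81.92 kHz, 106.28 kHz

Frequencies that alias to 6.64 kHz are k·fs ± 6.64 kHz for integer k ≥ 0.
k=0: 6.64 kHz.
k=1: 31 kHz, 44.28 kHz.
k=2: 68.64 kHz, 81.92 kHz.
k=3: 106.28 kHz, 119.56 kHz.
k=4: 143.92 kHz, 157.2 kHz.
Within [33.94 kHz, 109.68 kHz]: 44.28 kHz, 68.64 kHz, 81.92 kHz, 106.28 kHz.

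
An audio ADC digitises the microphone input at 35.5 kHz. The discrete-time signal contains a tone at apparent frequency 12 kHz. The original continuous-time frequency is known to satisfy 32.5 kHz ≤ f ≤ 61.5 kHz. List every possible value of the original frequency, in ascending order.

Frequencies that alias to 12 kHz are k·fs ± 12 kHz for integer k ≥ 0.
k=0: 12 kHz.
k=1: 23.5 kHz, 47.5 kHz.
k=2: 59 kHz, 83 kHz.
k=3: 94.5 kHz, 118.5 kHz.
Within [32.5 kHz, 61.5 kHz]: 47.5 kHz, 59 kHz.

47.5 kHz, 59 kHz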